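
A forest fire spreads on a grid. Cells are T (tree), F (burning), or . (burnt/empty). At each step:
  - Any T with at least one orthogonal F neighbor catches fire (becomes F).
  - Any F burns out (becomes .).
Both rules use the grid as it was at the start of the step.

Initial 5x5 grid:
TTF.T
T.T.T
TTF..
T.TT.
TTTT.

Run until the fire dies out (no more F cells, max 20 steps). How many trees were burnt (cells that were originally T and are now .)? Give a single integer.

Step 1: +4 fires, +2 burnt (F count now 4)
Step 2: +4 fires, +4 burnt (F count now 4)
Step 3: +4 fires, +4 burnt (F count now 4)
Step 4: +1 fires, +4 burnt (F count now 1)
Step 5: +0 fires, +1 burnt (F count now 0)
Fire out after step 5
Initially T: 15, now '.': 23
Total burnt (originally-T cells now '.'): 13

Answer: 13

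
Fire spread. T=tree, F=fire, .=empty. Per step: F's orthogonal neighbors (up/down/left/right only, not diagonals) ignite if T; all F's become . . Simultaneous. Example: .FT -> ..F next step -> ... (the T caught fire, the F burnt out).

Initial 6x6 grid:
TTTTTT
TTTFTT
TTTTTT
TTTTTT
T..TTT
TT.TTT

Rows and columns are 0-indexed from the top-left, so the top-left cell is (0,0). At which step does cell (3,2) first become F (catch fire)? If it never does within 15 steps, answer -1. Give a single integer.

Step 1: cell (3,2)='T' (+4 fires, +1 burnt)
Step 2: cell (3,2)='T' (+7 fires, +4 burnt)
Step 3: cell (3,2)='F' (+8 fires, +7 burnt)
  -> target ignites at step 3
Step 4: cell (3,2)='.' (+6 fires, +8 burnt)
Step 5: cell (3,2)='.' (+3 fires, +6 burnt)
Step 6: cell (3,2)='.' (+2 fires, +3 burnt)
Step 7: cell (3,2)='.' (+1 fires, +2 burnt)
Step 8: cell (3,2)='.' (+1 fires, +1 burnt)
Step 9: cell (3,2)='.' (+0 fires, +1 burnt)
  fire out at step 9

3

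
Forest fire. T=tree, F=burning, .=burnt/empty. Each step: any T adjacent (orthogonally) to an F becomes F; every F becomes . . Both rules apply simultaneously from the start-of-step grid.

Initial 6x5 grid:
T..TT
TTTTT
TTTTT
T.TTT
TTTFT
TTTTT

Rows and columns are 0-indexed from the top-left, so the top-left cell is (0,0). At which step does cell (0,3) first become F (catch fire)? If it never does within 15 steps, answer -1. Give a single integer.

Step 1: cell (0,3)='T' (+4 fires, +1 burnt)
Step 2: cell (0,3)='T' (+6 fires, +4 burnt)
Step 3: cell (0,3)='T' (+5 fires, +6 burnt)
Step 4: cell (0,3)='F' (+6 fires, +5 burnt)
  -> target ignites at step 4
Step 5: cell (0,3)='.' (+3 fires, +6 burnt)
Step 6: cell (0,3)='.' (+1 fires, +3 burnt)
Step 7: cell (0,3)='.' (+1 fires, +1 burnt)
Step 8: cell (0,3)='.' (+0 fires, +1 burnt)
  fire out at step 8

4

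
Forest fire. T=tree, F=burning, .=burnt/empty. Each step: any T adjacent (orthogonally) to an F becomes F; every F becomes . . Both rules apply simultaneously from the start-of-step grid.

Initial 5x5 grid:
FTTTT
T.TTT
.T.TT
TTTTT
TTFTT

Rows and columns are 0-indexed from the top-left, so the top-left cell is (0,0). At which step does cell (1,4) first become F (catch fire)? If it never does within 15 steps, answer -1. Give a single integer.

Step 1: cell (1,4)='T' (+5 fires, +2 burnt)
Step 2: cell (1,4)='T' (+5 fires, +5 burnt)
Step 3: cell (1,4)='T' (+6 fires, +5 burnt)
Step 4: cell (1,4)='T' (+3 fires, +6 burnt)
Step 5: cell (1,4)='F' (+1 fires, +3 burnt)
  -> target ignites at step 5
Step 6: cell (1,4)='.' (+0 fires, +1 burnt)
  fire out at step 6

5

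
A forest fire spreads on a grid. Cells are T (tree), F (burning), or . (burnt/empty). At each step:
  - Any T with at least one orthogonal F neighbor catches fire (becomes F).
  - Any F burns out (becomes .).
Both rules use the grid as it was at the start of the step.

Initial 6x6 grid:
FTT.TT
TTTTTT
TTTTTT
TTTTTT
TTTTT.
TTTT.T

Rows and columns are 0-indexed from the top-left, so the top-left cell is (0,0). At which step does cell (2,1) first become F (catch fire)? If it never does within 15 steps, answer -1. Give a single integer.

Step 1: cell (2,1)='T' (+2 fires, +1 burnt)
Step 2: cell (2,1)='T' (+3 fires, +2 burnt)
Step 3: cell (2,1)='F' (+3 fires, +3 burnt)
  -> target ignites at step 3
Step 4: cell (2,1)='.' (+4 fires, +3 burnt)
Step 5: cell (2,1)='.' (+5 fires, +4 burnt)
Step 6: cell (2,1)='.' (+6 fires, +5 burnt)
Step 7: cell (2,1)='.' (+5 fires, +6 burnt)
Step 8: cell (2,1)='.' (+3 fires, +5 burnt)
Step 9: cell (2,1)='.' (+0 fires, +3 burnt)
  fire out at step 9

3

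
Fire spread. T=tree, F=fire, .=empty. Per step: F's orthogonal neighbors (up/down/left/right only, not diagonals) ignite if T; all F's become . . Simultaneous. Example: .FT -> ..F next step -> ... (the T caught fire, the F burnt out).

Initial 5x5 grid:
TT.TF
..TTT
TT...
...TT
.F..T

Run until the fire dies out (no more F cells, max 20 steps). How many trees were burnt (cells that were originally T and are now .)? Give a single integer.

Step 1: +2 fires, +2 burnt (F count now 2)
Step 2: +1 fires, +2 burnt (F count now 1)
Step 3: +1 fires, +1 burnt (F count now 1)
Step 4: +0 fires, +1 burnt (F count now 0)
Fire out after step 4
Initially T: 11, now '.': 18
Total burnt (originally-T cells now '.'): 4

Answer: 4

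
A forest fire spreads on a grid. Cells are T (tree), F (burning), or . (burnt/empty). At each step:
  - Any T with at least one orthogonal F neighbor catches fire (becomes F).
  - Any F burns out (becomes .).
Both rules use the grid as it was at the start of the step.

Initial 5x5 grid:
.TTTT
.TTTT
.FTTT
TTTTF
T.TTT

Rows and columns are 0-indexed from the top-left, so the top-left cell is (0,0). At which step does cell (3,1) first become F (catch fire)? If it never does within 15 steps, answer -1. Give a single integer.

Step 1: cell (3,1)='F' (+6 fires, +2 burnt)
  -> target ignites at step 1
Step 2: cell (3,1)='.' (+7 fires, +6 burnt)
Step 3: cell (3,1)='.' (+5 fires, +7 burnt)
Step 4: cell (3,1)='.' (+1 fires, +5 burnt)
Step 5: cell (3,1)='.' (+0 fires, +1 burnt)
  fire out at step 5

1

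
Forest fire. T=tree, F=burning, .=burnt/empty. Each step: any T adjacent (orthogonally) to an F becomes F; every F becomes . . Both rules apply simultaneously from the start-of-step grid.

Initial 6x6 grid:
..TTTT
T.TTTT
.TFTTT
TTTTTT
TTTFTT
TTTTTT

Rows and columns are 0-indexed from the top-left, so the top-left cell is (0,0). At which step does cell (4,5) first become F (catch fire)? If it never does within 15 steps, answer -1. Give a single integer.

Step 1: cell (4,5)='T' (+8 fires, +2 burnt)
Step 2: cell (4,5)='F' (+9 fires, +8 burnt)
  -> target ignites at step 2
Step 3: cell (4,5)='.' (+8 fires, +9 burnt)
Step 4: cell (4,5)='.' (+3 fires, +8 burnt)
Step 5: cell (4,5)='.' (+1 fires, +3 burnt)
Step 6: cell (4,5)='.' (+0 fires, +1 burnt)
  fire out at step 6

2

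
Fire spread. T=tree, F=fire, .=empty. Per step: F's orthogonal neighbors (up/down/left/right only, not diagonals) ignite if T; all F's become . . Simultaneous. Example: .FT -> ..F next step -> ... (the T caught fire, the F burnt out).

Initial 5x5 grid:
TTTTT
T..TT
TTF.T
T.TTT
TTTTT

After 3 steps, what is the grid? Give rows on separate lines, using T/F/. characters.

Step 1: 2 trees catch fire, 1 burn out
  TTTTT
  T..TT
  TF..T
  T.FTT
  TTTTT
Step 2: 3 trees catch fire, 2 burn out
  TTTTT
  T..TT
  F...T
  T..FT
  TTFTT
Step 3: 5 trees catch fire, 3 burn out
  TTTTT
  F..TT
  ....T
  F...F
  TF.FT

TTTTT
F..TT
....T
F...F
TF.FT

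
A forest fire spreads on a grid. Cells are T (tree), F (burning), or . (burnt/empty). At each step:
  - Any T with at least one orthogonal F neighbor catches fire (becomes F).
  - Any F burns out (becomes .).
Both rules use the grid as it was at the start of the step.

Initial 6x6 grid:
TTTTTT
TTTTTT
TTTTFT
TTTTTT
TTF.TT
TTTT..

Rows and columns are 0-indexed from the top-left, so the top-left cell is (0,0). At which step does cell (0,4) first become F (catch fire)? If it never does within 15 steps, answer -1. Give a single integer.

Step 1: cell (0,4)='T' (+7 fires, +2 burnt)
Step 2: cell (0,4)='F' (+11 fires, +7 burnt)
  -> target ignites at step 2
Step 3: cell (0,4)='.' (+7 fires, +11 burnt)
Step 4: cell (0,4)='.' (+3 fires, +7 burnt)
Step 5: cell (0,4)='.' (+2 fires, +3 burnt)
Step 6: cell (0,4)='.' (+1 fires, +2 burnt)
Step 7: cell (0,4)='.' (+0 fires, +1 burnt)
  fire out at step 7

2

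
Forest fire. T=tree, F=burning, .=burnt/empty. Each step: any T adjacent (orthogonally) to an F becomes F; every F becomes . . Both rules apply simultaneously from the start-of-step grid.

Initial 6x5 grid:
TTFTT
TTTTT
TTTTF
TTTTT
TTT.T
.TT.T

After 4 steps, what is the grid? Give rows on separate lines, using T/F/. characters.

Step 1: 6 trees catch fire, 2 burn out
  TF.FT
  TTFTF
  TTTF.
  TTTTF
  TTT.T
  .TT.T
Step 2: 7 trees catch fire, 6 burn out
  F...F
  TF.F.
  TTF..
  TTTF.
  TTT.F
  .TT.T
Step 3: 4 trees catch fire, 7 burn out
  .....
  F....
  TF...
  TTF..
  TTT..
  .TT.F
Step 4: 3 trees catch fire, 4 burn out
  .....
  .....
  F....
  TF...
  TTF..
  .TT..

.....
.....
F....
TF...
TTF..
.TT..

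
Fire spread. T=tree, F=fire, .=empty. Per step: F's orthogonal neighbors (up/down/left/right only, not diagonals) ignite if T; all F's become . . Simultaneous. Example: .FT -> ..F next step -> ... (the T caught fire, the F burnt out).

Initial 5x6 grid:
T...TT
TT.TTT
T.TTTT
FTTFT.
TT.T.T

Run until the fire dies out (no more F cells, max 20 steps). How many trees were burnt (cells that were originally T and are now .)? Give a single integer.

Step 1: +7 fires, +2 burnt (F count now 7)
Step 2: +5 fires, +7 burnt (F count now 5)
Step 3: +4 fires, +5 burnt (F count now 4)
Step 4: +2 fires, +4 burnt (F count now 2)
Step 5: +1 fires, +2 burnt (F count now 1)
Step 6: +0 fires, +1 burnt (F count now 0)
Fire out after step 6
Initially T: 20, now '.': 29
Total burnt (originally-T cells now '.'): 19

Answer: 19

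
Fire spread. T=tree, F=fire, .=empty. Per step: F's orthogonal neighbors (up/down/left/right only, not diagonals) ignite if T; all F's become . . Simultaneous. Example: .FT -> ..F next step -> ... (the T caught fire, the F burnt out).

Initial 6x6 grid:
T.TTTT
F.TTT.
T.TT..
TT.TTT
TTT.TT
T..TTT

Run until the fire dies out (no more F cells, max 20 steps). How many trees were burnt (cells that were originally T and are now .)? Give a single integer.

Answer: 8

Derivation:
Step 1: +2 fires, +1 burnt (F count now 2)
Step 2: +1 fires, +2 burnt (F count now 1)
Step 3: +2 fires, +1 burnt (F count now 2)
Step 4: +2 fires, +2 burnt (F count now 2)
Step 5: +1 fires, +2 burnt (F count now 1)
Step 6: +0 fires, +1 burnt (F count now 0)
Fire out after step 6
Initially T: 25, now '.': 19
Total burnt (originally-T cells now '.'): 8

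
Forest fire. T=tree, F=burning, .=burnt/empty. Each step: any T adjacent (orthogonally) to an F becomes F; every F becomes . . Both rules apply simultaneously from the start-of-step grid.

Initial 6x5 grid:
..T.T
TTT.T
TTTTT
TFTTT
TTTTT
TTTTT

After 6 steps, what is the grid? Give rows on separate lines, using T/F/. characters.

Step 1: 4 trees catch fire, 1 burn out
  ..T.T
  TTT.T
  TFTTT
  F.FTT
  TFTTT
  TTTTT
Step 2: 7 trees catch fire, 4 burn out
  ..T.T
  TFT.T
  F.FTT
  ...FT
  F.FTT
  TFTTT
Step 3: 7 trees catch fire, 7 burn out
  ..T.T
  F.F.T
  ...FT
  ....F
  ...FT
  F.FTT
Step 4: 4 trees catch fire, 7 burn out
  ..F.T
  ....T
  ....F
  .....
  ....F
  ...FT
Step 5: 2 trees catch fire, 4 burn out
  ....T
  ....F
  .....
  .....
  .....
  ....F
Step 6: 1 trees catch fire, 2 burn out
  ....F
  .....
  .....
  .....
  .....
  .....

....F
.....
.....
.....
.....
.....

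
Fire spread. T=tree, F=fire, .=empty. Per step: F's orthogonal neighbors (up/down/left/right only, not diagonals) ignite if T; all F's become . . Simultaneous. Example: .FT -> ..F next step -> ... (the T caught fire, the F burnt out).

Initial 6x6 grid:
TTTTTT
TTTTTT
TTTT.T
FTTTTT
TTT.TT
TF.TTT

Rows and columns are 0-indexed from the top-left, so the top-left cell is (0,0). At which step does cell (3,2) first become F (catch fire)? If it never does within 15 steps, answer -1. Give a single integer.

Step 1: cell (3,2)='T' (+5 fires, +2 burnt)
Step 2: cell (3,2)='F' (+4 fires, +5 burnt)
  -> target ignites at step 2
Step 3: cell (3,2)='.' (+4 fires, +4 burnt)
Step 4: cell (3,2)='.' (+4 fires, +4 burnt)
Step 5: cell (3,2)='.' (+4 fires, +4 burnt)
Step 6: cell (3,2)='.' (+5 fires, +4 burnt)
Step 7: cell (3,2)='.' (+4 fires, +5 burnt)
Step 8: cell (3,2)='.' (+1 fires, +4 burnt)
Step 9: cell (3,2)='.' (+0 fires, +1 burnt)
  fire out at step 9

2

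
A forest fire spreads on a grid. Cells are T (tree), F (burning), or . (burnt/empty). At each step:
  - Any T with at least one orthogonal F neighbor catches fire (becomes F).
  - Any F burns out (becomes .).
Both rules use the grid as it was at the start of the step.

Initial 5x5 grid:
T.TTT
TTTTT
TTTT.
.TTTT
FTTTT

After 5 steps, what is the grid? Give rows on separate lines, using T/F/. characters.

Step 1: 1 trees catch fire, 1 burn out
  T.TTT
  TTTTT
  TTTT.
  .TTTT
  .FTTT
Step 2: 2 trees catch fire, 1 burn out
  T.TTT
  TTTTT
  TTTT.
  .FTTT
  ..FTT
Step 3: 3 trees catch fire, 2 burn out
  T.TTT
  TTTTT
  TFTT.
  ..FTT
  ...FT
Step 4: 5 trees catch fire, 3 burn out
  T.TTT
  TFTTT
  F.FT.
  ...FT
  ....F
Step 5: 4 trees catch fire, 5 burn out
  T.TTT
  F.FTT
  ...F.
  ....F
  .....

T.TTT
F.FTT
...F.
....F
.....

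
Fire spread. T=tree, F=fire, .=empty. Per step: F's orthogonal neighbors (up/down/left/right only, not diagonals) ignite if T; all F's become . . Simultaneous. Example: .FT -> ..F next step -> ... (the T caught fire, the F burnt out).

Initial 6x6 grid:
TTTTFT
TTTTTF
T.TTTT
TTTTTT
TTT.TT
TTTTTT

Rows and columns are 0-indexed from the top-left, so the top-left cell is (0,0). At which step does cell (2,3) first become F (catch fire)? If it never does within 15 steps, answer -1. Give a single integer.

Step 1: cell (2,3)='T' (+4 fires, +2 burnt)
Step 2: cell (2,3)='T' (+4 fires, +4 burnt)
Step 3: cell (2,3)='F' (+5 fires, +4 burnt)
  -> target ignites at step 3
Step 4: cell (2,3)='.' (+6 fires, +5 burnt)
Step 5: cell (2,3)='.' (+3 fires, +6 burnt)
Step 6: cell (2,3)='.' (+4 fires, +3 burnt)
Step 7: cell (2,3)='.' (+3 fires, +4 burnt)
Step 8: cell (2,3)='.' (+2 fires, +3 burnt)
Step 9: cell (2,3)='.' (+1 fires, +2 burnt)
Step 10: cell (2,3)='.' (+0 fires, +1 burnt)
  fire out at step 10

3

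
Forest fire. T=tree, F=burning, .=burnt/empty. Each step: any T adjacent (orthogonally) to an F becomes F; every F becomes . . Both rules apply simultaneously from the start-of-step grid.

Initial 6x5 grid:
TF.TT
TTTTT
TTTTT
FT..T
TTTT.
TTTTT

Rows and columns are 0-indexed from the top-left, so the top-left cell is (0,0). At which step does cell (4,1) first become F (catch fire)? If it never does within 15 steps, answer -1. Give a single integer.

Step 1: cell (4,1)='T' (+5 fires, +2 burnt)
Step 2: cell (4,1)='F' (+5 fires, +5 burnt)
  -> target ignites at step 2
Step 3: cell (4,1)='.' (+4 fires, +5 burnt)
Step 4: cell (4,1)='.' (+5 fires, +4 burnt)
Step 5: cell (4,1)='.' (+3 fires, +5 burnt)
Step 6: cell (4,1)='.' (+2 fires, +3 burnt)
Step 7: cell (4,1)='.' (+0 fires, +2 burnt)
  fire out at step 7

2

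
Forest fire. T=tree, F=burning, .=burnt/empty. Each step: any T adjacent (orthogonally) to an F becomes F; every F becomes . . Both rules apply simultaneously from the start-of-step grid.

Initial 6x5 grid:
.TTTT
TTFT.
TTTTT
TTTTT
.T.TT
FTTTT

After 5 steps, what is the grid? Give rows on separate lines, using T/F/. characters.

Step 1: 5 trees catch fire, 2 burn out
  .TFTT
  TF.F.
  TTFTT
  TTTTT
  .T.TT
  .FTTT
Step 2: 8 trees catch fire, 5 burn out
  .F.FT
  F....
  TF.FT
  TTFTT
  .F.TT
  ..FTT
Step 3: 6 trees catch fire, 8 burn out
  ....F
  .....
  F...F
  TF.FT
  ...TT
  ...FT
Step 4: 4 trees catch fire, 6 burn out
  .....
  .....
  .....
  F...F
  ...FT
  ....F
Step 5: 1 trees catch fire, 4 burn out
  .....
  .....
  .....
  .....
  ....F
  .....

.....
.....
.....
.....
....F
.....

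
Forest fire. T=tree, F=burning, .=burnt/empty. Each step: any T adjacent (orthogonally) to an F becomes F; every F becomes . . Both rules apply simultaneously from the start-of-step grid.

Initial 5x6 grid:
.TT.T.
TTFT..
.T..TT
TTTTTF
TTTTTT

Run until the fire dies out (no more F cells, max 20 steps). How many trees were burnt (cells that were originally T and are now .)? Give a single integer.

Step 1: +6 fires, +2 burnt (F count now 6)
Step 2: +6 fires, +6 burnt (F count now 6)
Step 3: +3 fires, +6 burnt (F count now 3)
Step 4: +3 fires, +3 burnt (F count now 3)
Step 5: +1 fires, +3 burnt (F count now 1)
Step 6: +0 fires, +1 burnt (F count now 0)
Fire out after step 6
Initially T: 20, now '.': 29
Total burnt (originally-T cells now '.'): 19

Answer: 19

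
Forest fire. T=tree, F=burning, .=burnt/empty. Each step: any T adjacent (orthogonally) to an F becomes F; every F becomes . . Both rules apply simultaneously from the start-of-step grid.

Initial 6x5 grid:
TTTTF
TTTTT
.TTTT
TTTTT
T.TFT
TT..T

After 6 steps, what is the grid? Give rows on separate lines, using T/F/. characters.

Step 1: 5 trees catch fire, 2 burn out
  TTTF.
  TTTTF
  .TTTT
  TTTFT
  T.F.F
  TT..T
Step 2: 7 trees catch fire, 5 burn out
  TTF..
  TTTF.
  .TTFF
  TTF.F
  T....
  TT..F
Step 3: 4 trees catch fire, 7 burn out
  TF...
  TTF..
  .TF..
  TF...
  T....
  TT...
Step 4: 4 trees catch fire, 4 burn out
  F....
  TF...
  .F...
  F....
  T....
  TT...
Step 5: 2 trees catch fire, 4 burn out
  .....
  F....
  .....
  .....
  F....
  TT...
Step 6: 1 trees catch fire, 2 burn out
  .....
  .....
  .....
  .....
  .....
  FT...

.....
.....
.....
.....
.....
FT...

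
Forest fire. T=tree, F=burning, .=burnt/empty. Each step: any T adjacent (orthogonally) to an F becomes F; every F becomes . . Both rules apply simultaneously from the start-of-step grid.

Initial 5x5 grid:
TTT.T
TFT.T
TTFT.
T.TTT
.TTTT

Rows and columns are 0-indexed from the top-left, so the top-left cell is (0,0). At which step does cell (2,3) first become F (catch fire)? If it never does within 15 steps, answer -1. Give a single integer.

Step 1: cell (2,3)='F' (+6 fires, +2 burnt)
  -> target ignites at step 1
Step 2: cell (2,3)='.' (+5 fires, +6 burnt)
Step 3: cell (2,3)='.' (+4 fires, +5 burnt)
Step 4: cell (2,3)='.' (+1 fires, +4 burnt)
Step 5: cell (2,3)='.' (+0 fires, +1 burnt)
  fire out at step 5

1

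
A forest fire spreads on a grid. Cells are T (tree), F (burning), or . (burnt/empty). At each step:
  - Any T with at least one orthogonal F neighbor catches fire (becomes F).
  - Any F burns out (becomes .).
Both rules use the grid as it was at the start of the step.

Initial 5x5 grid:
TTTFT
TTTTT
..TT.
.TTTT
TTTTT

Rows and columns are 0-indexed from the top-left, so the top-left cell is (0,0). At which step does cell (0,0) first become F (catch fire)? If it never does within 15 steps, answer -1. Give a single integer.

Step 1: cell (0,0)='T' (+3 fires, +1 burnt)
Step 2: cell (0,0)='T' (+4 fires, +3 burnt)
Step 3: cell (0,0)='F' (+4 fires, +4 burnt)
  -> target ignites at step 3
Step 4: cell (0,0)='.' (+4 fires, +4 burnt)
Step 5: cell (0,0)='.' (+3 fires, +4 burnt)
Step 6: cell (0,0)='.' (+1 fires, +3 burnt)
Step 7: cell (0,0)='.' (+1 fires, +1 burnt)
Step 8: cell (0,0)='.' (+0 fires, +1 burnt)
  fire out at step 8

3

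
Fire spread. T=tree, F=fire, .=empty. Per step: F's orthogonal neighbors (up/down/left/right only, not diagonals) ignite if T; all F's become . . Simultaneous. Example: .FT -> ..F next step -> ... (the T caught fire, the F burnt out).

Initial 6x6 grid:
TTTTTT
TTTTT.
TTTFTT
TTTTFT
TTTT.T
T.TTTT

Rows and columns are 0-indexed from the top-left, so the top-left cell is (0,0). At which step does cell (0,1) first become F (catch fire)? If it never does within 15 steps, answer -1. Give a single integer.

Step 1: cell (0,1)='T' (+5 fires, +2 burnt)
Step 2: cell (0,1)='T' (+8 fires, +5 burnt)
Step 3: cell (0,1)='T' (+8 fires, +8 burnt)
Step 4: cell (0,1)='F' (+7 fires, +8 burnt)
  -> target ignites at step 4
Step 5: cell (0,1)='.' (+2 fires, +7 burnt)
Step 6: cell (0,1)='.' (+1 fires, +2 burnt)
Step 7: cell (0,1)='.' (+0 fires, +1 burnt)
  fire out at step 7

4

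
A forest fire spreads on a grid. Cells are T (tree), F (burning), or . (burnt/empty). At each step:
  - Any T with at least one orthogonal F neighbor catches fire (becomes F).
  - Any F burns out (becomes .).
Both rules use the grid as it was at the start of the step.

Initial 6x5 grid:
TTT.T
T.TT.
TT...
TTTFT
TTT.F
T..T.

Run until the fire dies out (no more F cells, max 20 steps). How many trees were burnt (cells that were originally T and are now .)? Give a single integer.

Step 1: +2 fires, +2 burnt (F count now 2)
Step 2: +2 fires, +2 burnt (F count now 2)
Step 3: +3 fires, +2 burnt (F count now 3)
Step 4: +2 fires, +3 burnt (F count now 2)
Step 5: +2 fires, +2 burnt (F count now 2)
Step 6: +1 fires, +2 burnt (F count now 1)
Step 7: +1 fires, +1 burnt (F count now 1)
Step 8: +1 fires, +1 burnt (F count now 1)
Step 9: +1 fires, +1 burnt (F count now 1)
Step 10: +1 fires, +1 burnt (F count now 1)
Step 11: +0 fires, +1 burnt (F count now 0)
Fire out after step 11
Initially T: 18, now '.': 28
Total burnt (originally-T cells now '.'): 16

Answer: 16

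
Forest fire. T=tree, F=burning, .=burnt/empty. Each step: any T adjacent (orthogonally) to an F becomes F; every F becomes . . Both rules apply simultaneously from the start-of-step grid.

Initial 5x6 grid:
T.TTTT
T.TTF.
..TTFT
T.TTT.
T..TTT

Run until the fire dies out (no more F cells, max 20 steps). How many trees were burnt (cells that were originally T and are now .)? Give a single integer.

Answer: 15

Derivation:
Step 1: +5 fires, +2 burnt (F count now 5)
Step 2: +6 fires, +5 burnt (F count now 6)
Step 3: +4 fires, +6 burnt (F count now 4)
Step 4: +0 fires, +4 burnt (F count now 0)
Fire out after step 4
Initially T: 19, now '.': 26
Total burnt (originally-T cells now '.'): 15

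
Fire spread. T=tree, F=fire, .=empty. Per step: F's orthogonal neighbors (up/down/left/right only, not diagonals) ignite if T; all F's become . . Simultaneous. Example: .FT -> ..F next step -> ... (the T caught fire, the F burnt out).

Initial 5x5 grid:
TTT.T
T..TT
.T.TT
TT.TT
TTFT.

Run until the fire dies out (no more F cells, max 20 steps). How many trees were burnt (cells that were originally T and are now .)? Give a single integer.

Answer: 13

Derivation:
Step 1: +2 fires, +1 burnt (F count now 2)
Step 2: +3 fires, +2 burnt (F count now 3)
Step 3: +4 fires, +3 burnt (F count now 4)
Step 4: +2 fires, +4 burnt (F count now 2)
Step 5: +1 fires, +2 burnt (F count now 1)
Step 6: +1 fires, +1 burnt (F count now 1)
Step 7: +0 fires, +1 burnt (F count now 0)
Fire out after step 7
Initially T: 17, now '.': 21
Total burnt (originally-T cells now '.'): 13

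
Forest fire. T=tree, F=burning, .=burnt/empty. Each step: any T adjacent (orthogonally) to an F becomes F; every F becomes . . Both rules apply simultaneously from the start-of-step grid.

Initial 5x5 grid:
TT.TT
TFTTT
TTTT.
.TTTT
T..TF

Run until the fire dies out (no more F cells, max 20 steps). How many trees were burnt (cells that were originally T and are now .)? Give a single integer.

Answer: 17

Derivation:
Step 1: +6 fires, +2 burnt (F count now 6)
Step 2: +6 fires, +6 burnt (F count now 6)
Step 3: +4 fires, +6 burnt (F count now 4)
Step 4: +1 fires, +4 burnt (F count now 1)
Step 5: +0 fires, +1 burnt (F count now 0)
Fire out after step 5
Initially T: 18, now '.': 24
Total burnt (originally-T cells now '.'): 17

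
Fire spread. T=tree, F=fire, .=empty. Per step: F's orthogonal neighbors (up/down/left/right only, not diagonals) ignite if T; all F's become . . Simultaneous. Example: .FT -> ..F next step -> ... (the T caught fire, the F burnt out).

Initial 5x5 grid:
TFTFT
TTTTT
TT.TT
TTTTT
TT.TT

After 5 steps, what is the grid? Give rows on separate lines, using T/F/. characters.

Step 1: 5 trees catch fire, 2 burn out
  F.F.F
  TFTFT
  TT.TT
  TTTTT
  TT.TT
Step 2: 5 trees catch fire, 5 burn out
  .....
  F.F.F
  TF.FT
  TTTTT
  TT.TT
Step 3: 4 trees catch fire, 5 burn out
  .....
  .....
  F...F
  TFTFT
  TT.TT
Step 4: 5 trees catch fire, 4 burn out
  .....
  .....
  .....
  F.F.F
  TF.FT
Step 5: 2 trees catch fire, 5 burn out
  .....
  .....
  .....
  .....
  F...F

.....
.....
.....
.....
F...F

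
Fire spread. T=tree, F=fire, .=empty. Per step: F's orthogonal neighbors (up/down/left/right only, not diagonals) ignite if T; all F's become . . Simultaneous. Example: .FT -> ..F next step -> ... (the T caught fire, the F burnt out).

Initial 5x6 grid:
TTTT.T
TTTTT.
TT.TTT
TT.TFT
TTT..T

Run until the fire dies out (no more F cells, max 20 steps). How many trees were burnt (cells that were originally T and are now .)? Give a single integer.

Step 1: +3 fires, +1 burnt (F count now 3)
Step 2: +4 fires, +3 burnt (F count now 4)
Step 3: +1 fires, +4 burnt (F count now 1)
Step 4: +2 fires, +1 burnt (F count now 2)
Step 5: +2 fires, +2 burnt (F count now 2)
Step 6: +3 fires, +2 burnt (F count now 3)
Step 7: +3 fires, +3 burnt (F count now 3)
Step 8: +2 fires, +3 burnt (F count now 2)
Step 9: +2 fires, +2 burnt (F count now 2)
Step 10: +0 fires, +2 burnt (F count now 0)
Fire out after step 10
Initially T: 23, now '.': 29
Total burnt (originally-T cells now '.'): 22

Answer: 22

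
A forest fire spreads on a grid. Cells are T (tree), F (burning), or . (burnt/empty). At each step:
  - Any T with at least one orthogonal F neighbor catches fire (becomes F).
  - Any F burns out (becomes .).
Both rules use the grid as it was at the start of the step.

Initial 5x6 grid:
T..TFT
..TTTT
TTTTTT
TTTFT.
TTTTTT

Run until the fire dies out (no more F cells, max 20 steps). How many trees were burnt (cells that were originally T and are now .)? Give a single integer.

Answer: 22

Derivation:
Step 1: +7 fires, +2 burnt (F count now 7)
Step 2: +7 fires, +7 burnt (F count now 7)
Step 3: +6 fires, +7 burnt (F count now 6)
Step 4: +2 fires, +6 burnt (F count now 2)
Step 5: +0 fires, +2 burnt (F count now 0)
Fire out after step 5
Initially T: 23, now '.': 29
Total burnt (originally-T cells now '.'): 22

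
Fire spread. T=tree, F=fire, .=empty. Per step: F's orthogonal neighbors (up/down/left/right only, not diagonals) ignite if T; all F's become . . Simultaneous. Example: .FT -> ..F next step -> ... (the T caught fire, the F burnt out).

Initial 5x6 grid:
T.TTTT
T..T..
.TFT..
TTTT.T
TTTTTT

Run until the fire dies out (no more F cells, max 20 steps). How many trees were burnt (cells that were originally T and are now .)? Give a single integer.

Step 1: +3 fires, +1 burnt (F count now 3)
Step 2: +4 fires, +3 burnt (F count now 4)
Step 3: +4 fires, +4 burnt (F count now 4)
Step 4: +4 fires, +4 burnt (F count now 4)
Step 5: +2 fires, +4 burnt (F count now 2)
Step 6: +1 fires, +2 burnt (F count now 1)
Step 7: +0 fires, +1 burnt (F count now 0)
Fire out after step 7
Initially T: 20, now '.': 28
Total burnt (originally-T cells now '.'): 18

Answer: 18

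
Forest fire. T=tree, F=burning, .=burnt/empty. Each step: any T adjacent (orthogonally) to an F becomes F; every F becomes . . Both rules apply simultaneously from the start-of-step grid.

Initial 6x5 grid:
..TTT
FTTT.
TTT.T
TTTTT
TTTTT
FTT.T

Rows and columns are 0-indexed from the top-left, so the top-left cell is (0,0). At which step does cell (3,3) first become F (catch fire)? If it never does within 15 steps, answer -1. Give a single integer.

Step 1: cell (3,3)='T' (+4 fires, +2 burnt)
Step 2: cell (3,3)='T' (+5 fires, +4 burnt)
Step 3: cell (3,3)='T' (+5 fires, +5 burnt)
Step 4: cell (3,3)='T' (+3 fires, +5 burnt)
Step 5: cell (3,3)='F' (+3 fires, +3 burnt)
  -> target ignites at step 5
Step 6: cell (3,3)='.' (+2 fires, +3 burnt)
Step 7: cell (3,3)='.' (+1 fires, +2 burnt)
Step 8: cell (3,3)='.' (+0 fires, +1 burnt)
  fire out at step 8

5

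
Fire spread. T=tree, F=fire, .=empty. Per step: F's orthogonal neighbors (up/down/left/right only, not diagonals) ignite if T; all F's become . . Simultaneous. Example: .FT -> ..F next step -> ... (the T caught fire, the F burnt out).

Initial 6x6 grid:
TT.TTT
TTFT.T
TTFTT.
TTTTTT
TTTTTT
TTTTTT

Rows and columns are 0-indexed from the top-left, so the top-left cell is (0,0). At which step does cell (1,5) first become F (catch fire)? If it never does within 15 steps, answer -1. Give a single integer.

Step 1: cell (1,5)='T' (+5 fires, +2 burnt)
Step 2: cell (1,5)='T' (+8 fires, +5 burnt)
Step 3: cell (1,5)='T' (+7 fires, +8 burnt)
Step 4: cell (1,5)='T' (+6 fires, +7 burnt)
Step 5: cell (1,5)='F' (+4 fires, +6 burnt)
  -> target ignites at step 5
Step 6: cell (1,5)='.' (+1 fires, +4 burnt)
Step 7: cell (1,5)='.' (+0 fires, +1 burnt)
  fire out at step 7

5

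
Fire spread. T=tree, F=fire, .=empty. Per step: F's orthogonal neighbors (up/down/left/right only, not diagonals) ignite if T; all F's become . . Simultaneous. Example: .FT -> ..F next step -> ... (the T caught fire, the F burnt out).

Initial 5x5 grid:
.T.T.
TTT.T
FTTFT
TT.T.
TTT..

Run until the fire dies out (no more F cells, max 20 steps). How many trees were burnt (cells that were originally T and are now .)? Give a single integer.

Step 1: +6 fires, +2 burnt (F count now 6)
Step 2: +5 fires, +6 burnt (F count now 5)
Step 3: +2 fires, +5 burnt (F count now 2)
Step 4: +1 fires, +2 burnt (F count now 1)
Step 5: +0 fires, +1 burnt (F count now 0)
Fire out after step 5
Initially T: 15, now '.': 24
Total burnt (originally-T cells now '.'): 14

Answer: 14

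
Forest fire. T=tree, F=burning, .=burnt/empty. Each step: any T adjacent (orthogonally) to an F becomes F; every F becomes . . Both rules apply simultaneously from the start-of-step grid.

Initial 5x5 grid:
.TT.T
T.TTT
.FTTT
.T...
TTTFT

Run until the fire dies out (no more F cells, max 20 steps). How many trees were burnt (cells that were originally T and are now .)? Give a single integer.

Step 1: +4 fires, +2 burnt (F count now 4)
Step 2: +3 fires, +4 burnt (F count now 3)
Step 3: +4 fires, +3 burnt (F count now 4)
Step 4: +2 fires, +4 burnt (F count now 2)
Step 5: +1 fires, +2 burnt (F count now 1)
Step 6: +0 fires, +1 burnt (F count now 0)
Fire out after step 6
Initially T: 15, now '.': 24
Total burnt (originally-T cells now '.'): 14

Answer: 14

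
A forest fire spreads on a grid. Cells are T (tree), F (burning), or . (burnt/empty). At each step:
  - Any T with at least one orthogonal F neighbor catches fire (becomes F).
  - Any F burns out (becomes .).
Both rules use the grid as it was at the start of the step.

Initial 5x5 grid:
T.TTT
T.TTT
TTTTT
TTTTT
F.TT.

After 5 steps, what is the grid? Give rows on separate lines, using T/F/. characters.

Step 1: 1 trees catch fire, 1 burn out
  T.TTT
  T.TTT
  TTTTT
  FTTTT
  ..TT.
Step 2: 2 trees catch fire, 1 burn out
  T.TTT
  T.TTT
  FTTTT
  .FTTT
  ..TT.
Step 3: 3 trees catch fire, 2 burn out
  T.TTT
  F.TTT
  .FTTT
  ..FTT
  ..TT.
Step 4: 4 trees catch fire, 3 burn out
  F.TTT
  ..TTT
  ..FTT
  ...FT
  ..FT.
Step 5: 4 trees catch fire, 4 burn out
  ..TTT
  ..FTT
  ...FT
  ....F
  ...F.

..TTT
..FTT
...FT
....F
...F.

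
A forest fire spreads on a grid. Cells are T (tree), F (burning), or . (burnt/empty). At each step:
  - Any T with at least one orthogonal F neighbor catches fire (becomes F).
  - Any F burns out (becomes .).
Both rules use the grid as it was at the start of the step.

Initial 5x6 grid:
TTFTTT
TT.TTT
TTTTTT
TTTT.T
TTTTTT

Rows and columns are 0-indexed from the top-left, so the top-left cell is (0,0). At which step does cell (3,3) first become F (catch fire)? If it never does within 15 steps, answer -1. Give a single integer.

Step 1: cell (3,3)='T' (+2 fires, +1 burnt)
Step 2: cell (3,3)='T' (+4 fires, +2 burnt)
Step 3: cell (3,3)='T' (+5 fires, +4 burnt)
Step 4: cell (3,3)='F' (+6 fires, +5 burnt)
  -> target ignites at step 4
Step 5: cell (3,3)='.' (+5 fires, +6 burnt)
Step 6: cell (3,3)='.' (+4 fires, +5 burnt)
Step 7: cell (3,3)='.' (+1 fires, +4 burnt)
Step 8: cell (3,3)='.' (+0 fires, +1 burnt)
  fire out at step 8

4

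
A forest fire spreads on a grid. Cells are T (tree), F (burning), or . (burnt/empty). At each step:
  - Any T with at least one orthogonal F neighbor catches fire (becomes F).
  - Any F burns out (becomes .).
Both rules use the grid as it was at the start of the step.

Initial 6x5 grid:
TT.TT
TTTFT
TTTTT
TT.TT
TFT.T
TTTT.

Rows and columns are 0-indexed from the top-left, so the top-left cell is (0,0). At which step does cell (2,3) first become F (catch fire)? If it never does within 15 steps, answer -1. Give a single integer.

Step 1: cell (2,3)='F' (+8 fires, +2 burnt)
  -> target ignites at step 1
Step 2: cell (2,3)='.' (+9 fires, +8 burnt)
Step 3: cell (2,3)='.' (+5 fires, +9 burnt)
Step 4: cell (2,3)='.' (+2 fires, +5 burnt)
Step 5: cell (2,3)='.' (+0 fires, +2 burnt)
  fire out at step 5

1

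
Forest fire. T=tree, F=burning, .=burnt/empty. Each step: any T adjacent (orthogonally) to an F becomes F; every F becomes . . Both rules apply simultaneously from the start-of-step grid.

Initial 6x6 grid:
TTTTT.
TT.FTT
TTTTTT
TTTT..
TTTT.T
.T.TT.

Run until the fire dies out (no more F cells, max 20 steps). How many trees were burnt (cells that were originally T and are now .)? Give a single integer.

Answer: 26

Derivation:
Step 1: +3 fires, +1 burnt (F count now 3)
Step 2: +6 fires, +3 burnt (F count now 6)
Step 3: +5 fires, +6 burnt (F count now 5)
Step 4: +6 fires, +5 burnt (F count now 6)
Step 5: +4 fires, +6 burnt (F count now 4)
Step 6: +2 fires, +4 burnt (F count now 2)
Step 7: +0 fires, +2 burnt (F count now 0)
Fire out after step 7
Initially T: 27, now '.': 35
Total burnt (originally-T cells now '.'): 26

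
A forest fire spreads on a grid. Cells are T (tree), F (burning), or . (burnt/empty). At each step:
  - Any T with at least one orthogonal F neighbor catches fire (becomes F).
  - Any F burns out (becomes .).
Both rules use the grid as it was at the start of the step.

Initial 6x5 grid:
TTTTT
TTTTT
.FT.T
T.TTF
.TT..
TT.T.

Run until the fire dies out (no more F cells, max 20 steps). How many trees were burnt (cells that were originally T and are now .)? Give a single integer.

Answer: 18

Derivation:
Step 1: +4 fires, +2 burnt (F count now 4)
Step 2: +5 fires, +4 burnt (F count now 5)
Step 3: +5 fires, +5 burnt (F count now 5)
Step 4: +2 fires, +5 burnt (F count now 2)
Step 5: +1 fires, +2 burnt (F count now 1)
Step 6: +1 fires, +1 burnt (F count now 1)
Step 7: +0 fires, +1 burnt (F count now 0)
Fire out after step 7
Initially T: 20, now '.': 28
Total burnt (originally-T cells now '.'): 18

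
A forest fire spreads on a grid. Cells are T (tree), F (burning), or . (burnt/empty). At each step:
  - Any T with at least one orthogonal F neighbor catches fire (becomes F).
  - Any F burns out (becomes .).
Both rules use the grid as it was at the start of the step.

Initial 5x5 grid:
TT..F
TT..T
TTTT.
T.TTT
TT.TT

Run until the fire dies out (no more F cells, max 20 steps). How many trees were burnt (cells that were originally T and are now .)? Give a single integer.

Answer: 1

Derivation:
Step 1: +1 fires, +1 burnt (F count now 1)
Step 2: +0 fires, +1 burnt (F count now 0)
Fire out after step 2
Initially T: 17, now '.': 9
Total burnt (originally-T cells now '.'): 1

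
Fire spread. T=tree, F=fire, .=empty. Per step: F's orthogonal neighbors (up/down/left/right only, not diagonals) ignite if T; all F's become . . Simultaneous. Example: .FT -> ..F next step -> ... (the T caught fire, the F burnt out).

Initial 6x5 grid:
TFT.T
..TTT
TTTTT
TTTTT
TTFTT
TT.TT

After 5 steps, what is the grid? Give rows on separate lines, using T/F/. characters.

Step 1: 5 trees catch fire, 2 burn out
  F.F.T
  ..TTT
  TTTTT
  TTFTT
  TF.FT
  TT.TT
Step 2: 8 trees catch fire, 5 burn out
  ....T
  ..FTT
  TTFTT
  TF.FT
  F...F
  TF.FT
Step 3: 7 trees catch fire, 8 burn out
  ....T
  ...FT
  TF.FT
  F...F
  .....
  F...F
Step 4: 3 trees catch fire, 7 burn out
  ....T
  ....F
  F...F
  .....
  .....
  .....
Step 5: 1 trees catch fire, 3 burn out
  ....F
  .....
  .....
  .....
  .....
  .....

....F
.....
.....
.....
.....
.....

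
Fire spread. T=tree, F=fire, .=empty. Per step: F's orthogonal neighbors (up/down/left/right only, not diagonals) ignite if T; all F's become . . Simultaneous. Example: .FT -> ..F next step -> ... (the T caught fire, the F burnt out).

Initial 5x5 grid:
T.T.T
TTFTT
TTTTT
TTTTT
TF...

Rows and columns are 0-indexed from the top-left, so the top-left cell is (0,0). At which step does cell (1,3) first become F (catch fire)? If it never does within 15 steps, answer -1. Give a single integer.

Step 1: cell (1,3)='F' (+6 fires, +2 burnt)
  -> target ignites at step 1
Step 2: cell (1,3)='.' (+6 fires, +6 burnt)
Step 3: cell (1,3)='.' (+5 fires, +6 burnt)
Step 4: cell (1,3)='.' (+1 fires, +5 burnt)
Step 5: cell (1,3)='.' (+0 fires, +1 burnt)
  fire out at step 5

1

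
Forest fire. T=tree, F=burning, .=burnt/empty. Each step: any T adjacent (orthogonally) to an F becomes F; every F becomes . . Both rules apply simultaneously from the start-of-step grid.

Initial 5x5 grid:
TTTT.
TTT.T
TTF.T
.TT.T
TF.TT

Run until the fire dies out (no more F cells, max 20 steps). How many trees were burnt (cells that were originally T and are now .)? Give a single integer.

Answer: 12

Derivation:
Step 1: +5 fires, +2 burnt (F count now 5)
Step 2: +3 fires, +5 burnt (F count now 3)
Step 3: +3 fires, +3 burnt (F count now 3)
Step 4: +1 fires, +3 burnt (F count now 1)
Step 5: +0 fires, +1 burnt (F count now 0)
Fire out after step 5
Initially T: 17, now '.': 20
Total burnt (originally-T cells now '.'): 12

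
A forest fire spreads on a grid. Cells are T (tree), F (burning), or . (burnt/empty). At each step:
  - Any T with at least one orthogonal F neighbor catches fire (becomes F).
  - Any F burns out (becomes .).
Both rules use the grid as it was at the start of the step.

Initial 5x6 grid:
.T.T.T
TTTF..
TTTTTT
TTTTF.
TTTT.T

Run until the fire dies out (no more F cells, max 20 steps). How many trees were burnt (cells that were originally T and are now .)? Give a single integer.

Answer: 19

Derivation:
Step 1: +5 fires, +2 burnt (F count now 5)
Step 2: +5 fires, +5 burnt (F count now 5)
Step 3: +5 fires, +5 burnt (F count now 5)
Step 4: +3 fires, +5 burnt (F count now 3)
Step 5: +1 fires, +3 burnt (F count now 1)
Step 6: +0 fires, +1 burnt (F count now 0)
Fire out after step 6
Initially T: 21, now '.': 28
Total burnt (originally-T cells now '.'): 19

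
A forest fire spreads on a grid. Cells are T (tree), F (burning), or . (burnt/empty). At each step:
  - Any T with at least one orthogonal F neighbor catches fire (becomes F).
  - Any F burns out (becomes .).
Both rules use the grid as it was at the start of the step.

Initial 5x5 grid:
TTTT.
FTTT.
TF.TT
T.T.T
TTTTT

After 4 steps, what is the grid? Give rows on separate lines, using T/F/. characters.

Step 1: 3 trees catch fire, 2 burn out
  FTTT.
  .FTT.
  F..TT
  T.T.T
  TTTTT
Step 2: 3 trees catch fire, 3 burn out
  .FTT.
  ..FT.
  ...TT
  F.T.T
  TTTTT
Step 3: 3 trees catch fire, 3 burn out
  ..FT.
  ...F.
  ...TT
  ..T.T
  FTTTT
Step 4: 3 trees catch fire, 3 burn out
  ...F.
  .....
  ...FT
  ..T.T
  .FTTT

...F.
.....
...FT
..T.T
.FTTT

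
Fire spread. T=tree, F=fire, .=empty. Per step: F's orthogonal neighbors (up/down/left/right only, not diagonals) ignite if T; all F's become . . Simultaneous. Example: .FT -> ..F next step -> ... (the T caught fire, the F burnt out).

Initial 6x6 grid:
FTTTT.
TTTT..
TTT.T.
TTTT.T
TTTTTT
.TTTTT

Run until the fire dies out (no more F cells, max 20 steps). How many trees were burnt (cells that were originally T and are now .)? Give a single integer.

Answer: 27

Derivation:
Step 1: +2 fires, +1 burnt (F count now 2)
Step 2: +3 fires, +2 burnt (F count now 3)
Step 3: +4 fires, +3 burnt (F count now 4)
Step 4: +5 fires, +4 burnt (F count now 5)
Step 5: +2 fires, +5 burnt (F count now 2)
Step 6: +3 fires, +2 burnt (F count now 3)
Step 7: +2 fires, +3 burnt (F count now 2)
Step 8: +2 fires, +2 burnt (F count now 2)
Step 9: +2 fires, +2 burnt (F count now 2)
Step 10: +2 fires, +2 burnt (F count now 2)
Step 11: +0 fires, +2 burnt (F count now 0)
Fire out after step 11
Initially T: 28, now '.': 35
Total burnt (originally-T cells now '.'): 27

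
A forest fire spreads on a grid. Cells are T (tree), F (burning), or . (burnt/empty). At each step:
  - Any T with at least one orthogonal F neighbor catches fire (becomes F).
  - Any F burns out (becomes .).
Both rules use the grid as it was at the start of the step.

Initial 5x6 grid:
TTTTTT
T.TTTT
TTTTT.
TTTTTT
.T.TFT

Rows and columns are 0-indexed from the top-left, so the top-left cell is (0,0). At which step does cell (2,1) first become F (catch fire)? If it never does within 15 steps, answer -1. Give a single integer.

Step 1: cell (2,1)='T' (+3 fires, +1 burnt)
Step 2: cell (2,1)='T' (+3 fires, +3 burnt)
Step 3: cell (2,1)='T' (+3 fires, +3 burnt)
Step 4: cell (2,1)='T' (+5 fires, +3 burnt)
Step 5: cell (2,1)='F' (+6 fires, +5 burnt)
  -> target ignites at step 5
Step 6: cell (2,1)='.' (+2 fires, +6 burnt)
Step 7: cell (2,1)='.' (+2 fires, +2 burnt)
Step 8: cell (2,1)='.' (+1 fires, +2 burnt)
Step 9: cell (2,1)='.' (+0 fires, +1 burnt)
  fire out at step 9

5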